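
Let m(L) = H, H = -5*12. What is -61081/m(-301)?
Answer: 61081/60 ≈ 1018.0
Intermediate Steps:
H = -60
m(L) = -60
-61081/m(-301) = -61081/(-60) = -61081*(-1/60) = 61081/60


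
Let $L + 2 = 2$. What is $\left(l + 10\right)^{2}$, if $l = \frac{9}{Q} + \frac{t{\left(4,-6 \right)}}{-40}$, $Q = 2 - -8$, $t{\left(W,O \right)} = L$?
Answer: $\frac{11881}{100} \approx 118.81$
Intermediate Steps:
$L = 0$ ($L = -2 + 2 = 0$)
$t{\left(W,O \right)} = 0$
$Q = 10$ ($Q = 2 + 8 = 10$)
$l = \frac{9}{10}$ ($l = \frac{9}{10} + \frac{0}{-40} = 9 \cdot \frac{1}{10} + 0 \left(- \frac{1}{40}\right) = \frac{9}{10} + 0 = \frac{9}{10} \approx 0.9$)
$\left(l + 10\right)^{2} = \left(\frac{9}{10} + 10\right)^{2} = \left(\frac{109}{10}\right)^{2} = \frac{11881}{100}$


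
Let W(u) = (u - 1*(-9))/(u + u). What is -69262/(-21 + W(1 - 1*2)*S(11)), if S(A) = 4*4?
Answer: 69262/85 ≈ 814.85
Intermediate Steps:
S(A) = 16
W(u) = (9 + u)/(2*u) (W(u) = (u + 9)/((2*u)) = (9 + u)*(1/(2*u)) = (9 + u)/(2*u))
-69262/(-21 + W(1 - 1*2)*S(11)) = -69262/(-21 + ((9 + (1 - 1*2))/(2*(1 - 1*2)))*16) = -69262/(-21 + ((9 + (1 - 2))/(2*(1 - 2)))*16) = -69262/(-21 + ((½)*(9 - 1)/(-1))*16) = -69262/(-21 + ((½)*(-1)*8)*16) = -69262/(-21 - 4*16) = -69262/(-21 - 64) = -69262/(-85) = -69262*(-1/85) = 69262/85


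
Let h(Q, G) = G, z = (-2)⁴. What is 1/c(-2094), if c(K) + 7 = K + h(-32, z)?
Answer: -1/2085 ≈ -0.00047962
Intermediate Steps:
z = 16
c(K) = 9 + K (c(K) = -7 + (K + 16) = -7 + (16 + K) = 9 + K)
1/c(-2094) = 1/(9 - 2094) = 1/(-2085) = -1/2085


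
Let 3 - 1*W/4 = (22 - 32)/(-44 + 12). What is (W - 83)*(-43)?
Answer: 12427/4 ≈ 3106.8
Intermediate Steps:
W = 43/4 (W = 12 - 4*(22 - 32)/(-44 + 12) = 12 - (-40)/(-32) = 12 - (-40)*(-1)/32 = 12 - 4*5/16 = 12 - 5/4 = 43/4 ≈ 10.750)
(W - 83)*(-43) = (43/4 - 83)*(-43) = -289/4*(-43) = 12427/4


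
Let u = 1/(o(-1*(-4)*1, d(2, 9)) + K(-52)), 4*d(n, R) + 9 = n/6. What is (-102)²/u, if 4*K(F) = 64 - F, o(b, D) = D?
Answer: 279174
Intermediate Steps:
d(n, R) = -9/4 + n/24 (d(n, R) = -9/4 + (n/6)/4 = -9/4 + n/24)
K(F) = 16 - F/4 (K(F) = (64 - F)/4 = 16 - F/4)
u = 6/161 (u = 1/((-9/4 + (1/24)*2) + (16 - ¼*(-52))) = 1/((-9/4 + 1/12) + (16 + 13)) = 1/(-13/6 + 29) = 1/(161/6) = 6/161 ≈ 0.037267)
(-102)²/u = (-102)²/(6/161) = 10404*(161/6) = 279174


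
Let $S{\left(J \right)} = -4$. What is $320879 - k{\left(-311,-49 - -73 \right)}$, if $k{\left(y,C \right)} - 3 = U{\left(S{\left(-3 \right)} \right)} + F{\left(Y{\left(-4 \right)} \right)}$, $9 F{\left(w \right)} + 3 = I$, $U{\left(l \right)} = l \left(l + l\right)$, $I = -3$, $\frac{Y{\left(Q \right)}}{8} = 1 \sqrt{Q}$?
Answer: $\frac{962534}{3} \approx 3.2084 \cdot 10^{5}$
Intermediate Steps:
$Y{\left(Q \right)} = 8 \sqrt{Q}$ ($Y{\left(Q \right)} = 8 \cdot 1 \sqrt{Q} = 8 \sqrt{Q}$)
$U{\left(l \right)} = 2 l^{2}$ ($U{\left(l \right)} = l 2 l = 2 l^{2}$)
$F{\left(w \right)} = - \frac{2}{3}$ ($F{\left(w \right)} = - \frac{1}{3} + \frac{1}{9} \left(-3\right) = - \frac{1}{3} - \frac{1}{3} = - \frac{2}{3}$)
$k{\left(y,C \right)} = \frac{103}{3}$ ($k{\left(y,C \right)} = 3 - \left(\frac{2}{3} - 2 \left(-4\right)^{2}\right) = 3 + \left(2 \cdot 16 - \frac{2}{3}\right) = 3 + \left(32 - \frac{2}{3}\right) = 3 + \frac{94}{3} = \frac{103}{3}$)
$320879 - k{\left(-311,-49 - -73 \right)} = 320879 - \frac{103}{3} = \frac{962534}{3}$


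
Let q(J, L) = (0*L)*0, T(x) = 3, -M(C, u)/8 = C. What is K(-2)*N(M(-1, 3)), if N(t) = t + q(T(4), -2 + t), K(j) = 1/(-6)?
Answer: -4/3 ≈ -1.3333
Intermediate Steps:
M(C, u) = -8*C
q(J, L) = 0 (q(J, L) = 0*0 = 0)
K(j) = -⅙
N(t) = t (N(t) = t + 0 = t)
K(-2)*N(M(-1, 3)) = -(-4)*(-1)/3 = -⅙*8 = -4/3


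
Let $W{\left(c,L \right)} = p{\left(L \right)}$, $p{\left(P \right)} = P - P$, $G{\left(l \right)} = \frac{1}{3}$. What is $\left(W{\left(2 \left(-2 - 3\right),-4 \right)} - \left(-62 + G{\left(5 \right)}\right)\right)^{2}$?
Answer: $\frac{34225}{9} \approx 3802.8$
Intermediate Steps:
$G{\left(l \right)} = \frac{1}{3}$
$p{\left(P \right)} = 0$
$W{\left(c,L \right)} = 0$
$\left(W{\left(2 \left(-2 - 3\right),-4 \right)} - \left(-62 + G{\left(5 \right)}\right)\right)^{2} = \left(0 + \left(62 - \frac{1}{3}\right)\right)^{2} = \left(0 + \frac{185}{3}\right)^{2} = \left(\frac{185}{3}\right)^{2} = \frac{34225}{9}$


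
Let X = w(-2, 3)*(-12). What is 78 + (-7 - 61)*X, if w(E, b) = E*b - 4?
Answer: -8082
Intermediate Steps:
w(E, b) = -4 + E*b
X = 120 (X = (-4 - 2*3)*(-12) = (-4 - 6)*(-12) = -10*(-12) = 120)
78 + (-7 - 61)*X = 78 + (-7 - 61)*120 = 78 - 68*120 = 78 - 8160 = -8082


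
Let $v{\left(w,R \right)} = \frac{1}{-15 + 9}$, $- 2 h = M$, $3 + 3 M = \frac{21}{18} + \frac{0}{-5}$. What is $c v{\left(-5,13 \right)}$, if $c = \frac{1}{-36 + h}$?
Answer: $\frac{6}{1285} \approx 0.0046693$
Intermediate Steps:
$M = - \frac{11}{18}$ ($M = -1 + \frac{\frac{21}{18} + \frac{0}{-5}}{3} = -1 + \frac{21 \cdot \frac{1}{18} + 0 \left(- \frac{1}{5}\right)}{3} = -1 + \frac{\frac{7}{6} + 0}{3} = -1 + \frac{1}{3} \cdot \frac{7}{6} = -1 + \frac{7}{18} = - \frac{11}{18} \approx -0.61111$)
$h = \frac{11}{36}$ ($h = \left(- \frac{1}{2}\right) \left(- \frac{11}{18}\right) = \frac{11}{36} \approx 0.30556$)
$v{\left(w,R \right)} = - \frac{1}{6}$ ($v{\left(w,R \right)} = \frac{1}{-6} = - \frac{1}{6}$)
$c = - \frac{36}{1285}$ ($c = \frac{1}{-36 + \frac{11}{36}} = \frac{1}{- \frac{1285}{36}} = - \frac{36}{1285} \approx -0.028016$)
$c v{\left(-5,13 \right)} = \left(- \frac{36}{1285}\right) \left(- \frac{1}{6}\right) = \frac{6}{1285}$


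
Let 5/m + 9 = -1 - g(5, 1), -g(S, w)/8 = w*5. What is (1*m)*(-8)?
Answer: -4/3 ≈ -1.3333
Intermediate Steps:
g(S, w) = -40*w (g(S, w) = -8*w*5 = -40*w)
m = 1/6 (m = 5/(-9 + (-1 - (-40))) = 5/(-9 + (-1 - 1*(-40))) = 5/(-9 + (-1 + 40)) = 5/(-9 + 39) = 5/30 = 5*(1/30) = 1/6 ≈ 0.16667)
(1*m)*(-8) = (1*(1/6))*(-8) = (1/6)*(-8) = -4/3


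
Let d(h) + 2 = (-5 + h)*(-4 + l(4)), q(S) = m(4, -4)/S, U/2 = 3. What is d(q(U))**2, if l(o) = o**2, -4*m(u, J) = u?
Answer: 4096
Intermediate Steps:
U = 6 (U = 2*3 = 6)
m(u, J) = -u/4
q(S) = -1/S (q(S) = (-1/4*4)/S = -1/S)
d(h) = -62 + 12*h (d(h) = -2 + (-5 + h)*(-4 + 4**2) = -2 + (-5 + h)*(-4 + 16) = -2 + (-5 + h)*12 = -2 + (-60 + 12*h) = -62 + 12*h)
d(q(U))**2 = (-62 + 12*(-1/6))**2 = (-62 - 2)**2 = (-64)**2 = 4096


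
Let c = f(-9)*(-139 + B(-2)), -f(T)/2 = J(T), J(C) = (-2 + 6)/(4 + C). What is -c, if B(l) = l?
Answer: 1128/5 ≈ 225.60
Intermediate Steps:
J(C) = 4/(4 + C)
f(T) = -8/(4 + T)
c = -1128/5 (c = (-8/(4 - 9))*(-139 - 2) = -8/(-5)*(-141) = -8*(-⅕)*(-141) = (8/5)*(-141) = -1128/5 ≈ -225.60)
-c = -1*(-1128/5) = 1128/5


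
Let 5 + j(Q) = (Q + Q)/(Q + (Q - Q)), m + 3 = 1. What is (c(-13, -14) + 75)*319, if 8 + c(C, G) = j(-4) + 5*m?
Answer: 17226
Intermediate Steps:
m = -2 (m = -3 + 1 = -2)
j(Q) = -3 (j(Q) = -5 + (Q + Q)/(Q + (Q - Q)) = -5 + (2*Q)/(Q + 0) = -5 + (2*Q)/Q = -5 + 2 = -3)
c(C, G) = -21 (c(C, G) = -8 + (-3 + 5*(-2)) = -8 + (-3 - 10) = -8 - 13 = -21)
(c(-13, -14) + 75)*319 = (-21 + 75)*319 = 54*319 = 17226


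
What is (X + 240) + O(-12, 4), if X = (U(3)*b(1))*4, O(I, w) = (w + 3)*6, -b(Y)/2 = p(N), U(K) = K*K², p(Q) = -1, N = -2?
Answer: 498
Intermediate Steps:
U(K) = K³
b(Y) = 2 (b(Y) = -2*(-1) = 2)
O(I, w) = 18 + 6*w (O(I, w) = (3 + w)*6 = 18 + 6*w)
X = 216 (X = (3³*2)*4 = (27*2)*4 = 54*4 = 216)
(X + 240) + O(-12, 4) = (216 + 240) + (18 + 6*4) = 456 + (18 + 24) = 456 + 42 = 498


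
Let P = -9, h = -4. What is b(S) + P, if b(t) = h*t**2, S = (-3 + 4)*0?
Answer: -9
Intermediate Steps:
S = 0 (S = 1*0 = 0)
b(t) = -4*t**2
b(S) + P = -4*0**2 - 9 = -4*0 - 9 = 0 - 9 = -9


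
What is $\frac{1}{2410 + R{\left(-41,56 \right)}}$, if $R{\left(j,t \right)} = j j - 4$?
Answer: $\frac{1}{4087} \approx 0.00024468$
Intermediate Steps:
$R{\left(j,t \right)} = -4 + j^{2}$ ($R{\left(j,t \right)} = j^{2} - 4 = -4 + j^{2}$)
$\frac{1}{2410 + R{\left(-41,56 \right)}} = \frac{1}{2410 - \left(4 - \left(-41\right)^{2}\right)} = \frac{1}{2410 + \left(-4 + 1681\right)} = \frac{1}{2410 + 1677} = \frac{1}{4087}$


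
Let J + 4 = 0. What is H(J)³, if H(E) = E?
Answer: -64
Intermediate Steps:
J = -4 (J = -4 + 0 = -4)
H(J)³ = (-4)³ = -64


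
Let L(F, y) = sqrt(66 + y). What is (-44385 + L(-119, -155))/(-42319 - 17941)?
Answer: 8877/12052 - I*sqrt(89)/60260 ≈ 0.73656 - 0.00015655*I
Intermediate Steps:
(-44385 + L(-119, -155))/(-42319 - 17941) = (-44385 + sqrt(66 - 155))/(-42319 - 17941) = (-44385 + sqrt(-89))/(-60260) = (-44385 + I*sqrt(89))*(-1/60260) = 8877/12052 - I*sqrt(89)/60260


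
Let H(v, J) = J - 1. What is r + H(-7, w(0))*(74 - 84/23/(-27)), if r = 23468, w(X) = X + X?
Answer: 4842530/207 ≈ 23394.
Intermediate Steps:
w(X) = 2*X
H(v, J) = -1 + J
r + H(-7, w(0))*(74 - 84/23/(-27)) = 23468 + (-1 + 2*0)*(74 - 84/23/(-27)) = 23468 + (-1 + 0)*(74 - 84*1/23*(-1/27)) = 23468 - (74 - 84/23*(-1/27)) = 23468 - (74 + 28/207) = 23468 - 1*15346/207 = 23468 - 15346/207 = 4842530/207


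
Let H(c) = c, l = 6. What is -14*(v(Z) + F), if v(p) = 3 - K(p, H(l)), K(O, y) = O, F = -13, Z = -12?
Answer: -28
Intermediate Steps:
v(p) = 3 - p
-14*(v(Z) + F) = -14*((3 - 1*(-12)) - 13) = -14*((3 + 12) - 13) = -14*(15 - 13) = -14*2 = -28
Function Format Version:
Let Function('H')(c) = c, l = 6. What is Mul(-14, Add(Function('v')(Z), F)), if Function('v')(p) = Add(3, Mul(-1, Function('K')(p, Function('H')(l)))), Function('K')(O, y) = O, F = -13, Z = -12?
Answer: -28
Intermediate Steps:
Function('v')(p) = Add(3, Mul(-1, p))
Mul(-14, Add(Function('v')(Z), F)) = Mul(-14, Add(Add(3, Mul(-1, -12)), -13)) = Mul(-14, Add(Add(3, 12), -13)) = Mul(-14, Add(15, -13)) = Mul(-14, 2) = -28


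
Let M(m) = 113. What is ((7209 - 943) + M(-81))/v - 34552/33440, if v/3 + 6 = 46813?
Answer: -579814079/586959780 ≈ -0.98783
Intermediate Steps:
v = 140421 (v = -18 + 3*46813 = -18 + 140439 = 140421)
((7209 - 943) + M(-81))/v - 34552/33440 = ((7209 - 943) + 113)/140421 - 34552/33440 = (6266 + 113)*(1/140421) - 34552*1/33440 = 6379*(1/140421) - 4319/4180 = 6379/140421 - 4319/4180 = -579814079/586959780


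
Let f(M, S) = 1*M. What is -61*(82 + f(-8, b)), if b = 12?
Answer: -4514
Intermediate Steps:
f(M, S) = M
-61*(82 + f(-8, b)) = -61*(82 - 8) = -61*74 = -4514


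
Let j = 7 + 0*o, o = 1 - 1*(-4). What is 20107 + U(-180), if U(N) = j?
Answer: 20114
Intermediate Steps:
o = 5 (o = 1 + 4 = 5)
j = 7 (j = 7 + 0*5 = 7 + 0 = 7)
U(N) = 7
20107 + U(-180) = 20107 + 7 = 20114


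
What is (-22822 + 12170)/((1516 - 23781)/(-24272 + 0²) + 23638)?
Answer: -258545344/573763801 ≈ -0.45061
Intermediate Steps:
(-22822 + 12170)/((1516 - 23781)/(-24272 + 0²) + 23638) = -10652/(-22265/(-24272 + 0) + 23638) = -10652/(-22265/(-24272) + 23638) = -10652/(-22265*(-1/24272) + 23638) = -10652/(22265/24272 + 23638) = -10652/573763801/24272 = -10652*24272/573763801 = -258545344/573763801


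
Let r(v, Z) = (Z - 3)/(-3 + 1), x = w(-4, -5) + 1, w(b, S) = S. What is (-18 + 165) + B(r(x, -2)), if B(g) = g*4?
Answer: 157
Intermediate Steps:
x = -4 (x = -5 + 1 = -4)
r(v, Z) = 3/2 - Z/2 (r(v, Z) = (-3 + Z)/(-2) = (-3 + Z)*(-½) = 3/2 - Z/2)
B(g) = 4*g
(-18 + 165) + B(r(x, -2)) = (-18 + 165) + 4*(3/2 - ½*(-2)) = 147 + 4*(3/2 + 1) = 147 + 4*(5/2) = 147 + 10 = 157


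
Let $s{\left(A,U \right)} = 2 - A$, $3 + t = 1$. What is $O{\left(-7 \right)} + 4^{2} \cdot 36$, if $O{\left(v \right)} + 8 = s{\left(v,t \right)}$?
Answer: $577$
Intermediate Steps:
$t = -2$ ($t = -3 + 1 = -2$)
$O{\left(v \right)} = -6 - v$ ($O{\left(v \right)} = -8 - \left(-2 + v\right) = -6 - v$)
$O{\left(-7 \right)} + 4^{2} \cdot 36 = \left(-6 - -7\right) + 4^{2} \cdot 36 = \left(-6 + 7\right) + 16 \cdot 36 = 1 + 576 = 577$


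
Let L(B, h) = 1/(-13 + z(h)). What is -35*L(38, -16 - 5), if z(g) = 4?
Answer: 35/9 ≈ 3.8889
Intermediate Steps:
L(B, h) = -⅑ (L(B, h) = 1/(-13 + 4) = 1/(-9) = -⅑)
-35*L(38, -16 - 5) = -35*(-⅑) = 35/9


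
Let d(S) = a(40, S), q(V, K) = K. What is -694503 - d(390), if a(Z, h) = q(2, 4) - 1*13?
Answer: -694494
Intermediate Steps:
a(Z, h) = -9 (a(Z, h) = 4 - 1*13 = 4 - 13 = -9)
d(S) = -9
-694503 - d(390) = -694503 - 1*(-9) = -694503 + 9 = -694494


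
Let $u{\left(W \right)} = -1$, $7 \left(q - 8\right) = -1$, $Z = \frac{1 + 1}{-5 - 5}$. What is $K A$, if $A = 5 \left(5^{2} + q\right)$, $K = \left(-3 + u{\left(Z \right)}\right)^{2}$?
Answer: $\frac{18400}{7} \approx 2628.6$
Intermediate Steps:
$Z = - \frac{1}{5}$ ($Z = \frac{2}{-10} = 2 \left(- \frac{1}{10}\right) = - \frac{1}{5} \approx -0.2$)
$q = \frac{55}{7}$ ($q = 8 + \frac{1}{7} \left(-1\right) = 8 - \frac{1}{7} = \frac{55}{7} \approx 7.8571$)
$K = 16$ ($K = \left(-3 - 1\right)^{2} = \left(-4\right)^{2} = 16$)
$A = \frac{1150}{7}$ ($A = 5 \left(5^{2} + \frac{55}{7}\right) = 5 \left(25 + \frac{55}{7}\right) = 5 \cdot \frac{230}{7} = \frac{1150}{7} \approx 164.29$)
$K A = 16 \cdot \frac{1150}{7} = \frac{18400}{7}$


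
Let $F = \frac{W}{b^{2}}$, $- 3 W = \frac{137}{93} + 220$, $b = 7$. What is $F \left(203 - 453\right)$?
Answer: $\frac{5149250}{13671} \approx 376.65$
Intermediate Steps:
$W = - \frac{20597}{279}$ ($W = - \frac{\frac{137}{93} + 220}{3} = \left(- \frac{1}{3}\right) \frac{20597}{93} = - \frac{20597}{279} \approx -73.824$)
$F = - \frac{20597}{13671}$ ($F = - \frac{20597}{279 \cdot 7^{2}} = - \frac{20597}{279 \cdot 49} = \left(- \frac{20597}{279}\right) \frac{1}{49} = - \frac{20597}{13671} \approx -1.5066$)
$F \left(203 - 453\right) = - \frac{20597 \left(203 - 453\right)}{13671} = \left(- \frac{20597}{13671}\right) \left(-250\right) = \frac{5149250}{13671}$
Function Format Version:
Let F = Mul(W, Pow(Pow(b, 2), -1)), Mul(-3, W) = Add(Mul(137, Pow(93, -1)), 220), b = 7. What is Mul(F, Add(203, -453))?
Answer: Rational(5149250, 13671) ≈ 376.65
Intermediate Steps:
W = Rational(-20597, 279) (W = Mul(Rational(-1, 3), Add(Mul(137, Pow(93, -1)), 220)) = Mul(Rational(-1, 3), Add(Mul(137, Rational(1, 93)), 220)) = Mul(Rational(-1, 3), Add(Rational(137, 93), 220)) = Mul(Rational(-1, 3), Rational(20597, 93)) = Rational(-20597, 279) ≈ -73.824)
F = Rational(-20597, 13671) (F = Mul(Rational(-20597, 279), Pow(Pow(7, 2), -1)) = Mul(Rational(-20597, 279), Pow(49, -1)) = Mul(Rational(-20597, 279), Rational(1, 49)) = Rational(-20597, 13671) ≈ -1.5066)
Mul(F, Add(203, -453)) = Mul(Rational(-20597, 13671), Add(203, -453)) = Mul(Rational(-20597, 13671), -250) = Rational(5149250, 13671)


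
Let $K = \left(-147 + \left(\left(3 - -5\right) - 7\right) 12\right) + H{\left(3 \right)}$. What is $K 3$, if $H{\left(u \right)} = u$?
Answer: $-396$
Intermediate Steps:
$K = -132$ ($K = \left(-147 + \left(\left(3 - -5\right) - 7\right) 12\right) + 3 = \left(-147 + \left(\left(3 + 5\right) - 7\right) 12\right) + 3 = \left(-147 + \left(8 - 7\right) 12\right) + 3 = \left(-147 + 1 \cdot 12\right) + 3 = \left(-147 + 12\right) + 3 = -135 + 3 = -132$)
$K 3 = \left(-132\right) 3 = -396$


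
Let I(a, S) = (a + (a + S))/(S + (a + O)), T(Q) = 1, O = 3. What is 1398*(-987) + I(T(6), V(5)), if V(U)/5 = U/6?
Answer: -67611437/49 ≈ -1.3798e+6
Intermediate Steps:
V(U) = 5*U/6 (V(U) = 5*(U/6) = 5*U/6)
I(a, S) = (S + 2*a)/(3 + S + a) (I(a, S) = (a + (a + S))/(S + (a + 3)) = (a + (S + a))/(S + (3 + a)) = (S + 2*a)/(3 + S + a))
1398*(-987) + I(T(6), V(5)) = 1398*(-987) + ((⅚)*5 + 2*1)/(3 + (⅚)*5 + 1) = -1379826 + (25/6 + 2)/(3 + 25/6 + 1) = -1379826 + (37/6)/(49/6) = -1379826 + (6/49)*(37/6) = -1379826 + 37/49 = -67611437/49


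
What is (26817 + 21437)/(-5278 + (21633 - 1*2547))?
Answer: 24127/6904 ≈ 3.4946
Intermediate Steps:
(26817 + 21437)/(-5278 + (21633 - 1*2547)) = 48254/(-5278 + (21633 - 2547)) = 48254/(-5278 + 19086) = 48254/13808 = 48254*(1/13808) = 24127/6904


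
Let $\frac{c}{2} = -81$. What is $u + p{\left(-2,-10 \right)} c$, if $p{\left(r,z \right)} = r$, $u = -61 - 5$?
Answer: $258$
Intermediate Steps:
$c = -162$ ($c = 2 \left(-81\right) = -162$)
$u = -66$ ($u = -61 - 5 = -66$)
$u + p{\left(-2,-10 \right)} c = -66 - -324 = -66 + 324 = 258$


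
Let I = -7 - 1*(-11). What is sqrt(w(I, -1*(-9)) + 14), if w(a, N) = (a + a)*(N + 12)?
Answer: sqrt(182) ≈ 13.491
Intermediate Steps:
I = 4 (I = -7 + 11 = 4)
w(a, N) = 2*a*(12 + N) (w(a, N) = (2*a)*(12 + N) = 2*a*(12 + N))
sqrt(w(I, -1*(-9)) + 14) = sqrt(2*4*(12 - 1*(-9)) + 14) = sqrt(2*4*(12 + 9) + 14) = sqrt(2*4*21 + 14) = sqrt(168 + 14) = sqrt(182)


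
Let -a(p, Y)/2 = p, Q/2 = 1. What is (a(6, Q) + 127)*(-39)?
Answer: -4485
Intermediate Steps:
Q = 2 (Q = 2*1 = 2)
a(p, Y) = -2*p
(a(6, Q) + 127)*(-39) = (-2*6 + 127)*(-39) = (-12 + 127)*(-39) = 115*(-39) = -4485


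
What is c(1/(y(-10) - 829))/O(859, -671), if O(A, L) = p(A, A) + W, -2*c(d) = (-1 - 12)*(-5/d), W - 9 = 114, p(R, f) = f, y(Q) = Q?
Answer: 54535/1964 ≈ 27.767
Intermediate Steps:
W = 123 (W = 9 + 114 = 123)
c(d) = -65/(2*d) (c(d) = -(-1 - 12)*(-5/d)/2 = -(-13)*(-5/d)/2 = -65/(2*d))
O(A, L) = 123 + A (O(A, L) = A + 123 = 123 + A)
c(1/(y(-10) - 829))/O(859, -671) = (-65/(2*(1/(-10 - 829))))/(123 + 859) = -65/(2*(1/(-839)))/982 = -65/(2*(-1/839))*(1/982) = -65/2*(-839)*(1/982) = (54535/2)*(1/982) = 54535/1964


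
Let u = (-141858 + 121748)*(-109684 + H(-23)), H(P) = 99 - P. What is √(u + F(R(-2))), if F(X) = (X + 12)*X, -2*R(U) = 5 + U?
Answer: √8813167217/2 ≈ 46939.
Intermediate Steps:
R(U) = -5/2 - U/2 (R(U) = -(5 + U)/2 = -5/2 - U/2)
F(X) = X*(12 + X) (F(X) = (12 + X)*X = X*(12 + X))
u = 2203291820 (u = (-141858 + 121748)*(-109684 + (99 - 1*(-23))) = -20110*(-109684 + (99 + 23)) = -20110*(-109684 + 122) = -20110*(-109562) = 2203291820)
√(u + F(R(-2))) = √(2203291820 + (-5/2 - ½*(-2))*(12 + (-5/2 - ½*(-2)))) = √(2203291820 + (-5/2 + 1)*(12 + (-5/2 + 1))) = √(2203291820 - 3*(12 - 3/2)/2) = √(2203291820 - 3/2*21/2) = √(2203291820 - 63/4) = √(8813167217/4) = √8813167217/2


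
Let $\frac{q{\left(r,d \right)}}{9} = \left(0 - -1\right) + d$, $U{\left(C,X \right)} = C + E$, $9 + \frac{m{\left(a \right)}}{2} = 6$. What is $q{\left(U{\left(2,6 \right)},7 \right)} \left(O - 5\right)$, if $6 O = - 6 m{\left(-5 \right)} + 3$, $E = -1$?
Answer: $108$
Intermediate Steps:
$m{\left(a \right)} = -6$ ($m{\left(a \right)} = -18 + 2 \cdot 6 = -18 + 12 = -6$)
$U{\left(C,X \right)} = -1 + C$ ($U{\left(C,X \right)} = C - 1 = -1 + C$)
$O = \frac{13}{2}$ ($O = \frac{\left(-6\right) \left(-6\right) + 3}{6} = \frac{36 + 3}{6} = \frac{1}{6} \cdot 39 = \frac{13}{2} \approx 6.5$)
$q{\left(r,d \right)} = 9 + 9 d$ ($q{\left(r,d \right)} = 9 \left(\left(0 - -1\right) + d\right) = 9 \left(\left(0 + 1\right) + d\right) = 9 \left(1 + d\right) = 9 + 9 d$)
$q{\left(U{\left(2,6 \right)},7 \right)} \left(O - 5\right) = \left(9 + 9 \cdot 7\right) \left(\frac{13}{2} - 5\right) = \left(9 + 63\right) \frac{3}{2} = 72 \cdot \frac{3}{2} = 108$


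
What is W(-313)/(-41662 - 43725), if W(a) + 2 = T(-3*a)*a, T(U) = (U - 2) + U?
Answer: 587190/85387 ≈ 6.8768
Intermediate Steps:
T(U) = -2 + 2*U (T(U) = (-2 + U) + U = -2 + 2*U)
W(a) = -2 + a*(-2 - 6*a) (W(a) = -2 + (-2 + 2*(-3*a))*a = -2 + (-2 - 6*a)*a = -2 + a*(-2 - 6*a))
W(-313)/(-41662 - 43725) = (-2 + 2*(-313)*(-1 - 3*(-313)))/(-41662 - 43725) = (-2 + 2*(-313)*(-1 + 939))/(-85387) = (-2 + 2*(-313)*938)*(-1/85387) = (-2 - 587188)*(-1/85387) = -587190*(-1/85387) = 587190/85387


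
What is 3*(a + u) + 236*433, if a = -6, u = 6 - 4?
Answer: 102176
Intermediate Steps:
u = 2
3*(a + u) + 236*433 = 3*(-6 + 2) + 236*433 = 3*(-4) + 102188 = -12 + 102188 = 102176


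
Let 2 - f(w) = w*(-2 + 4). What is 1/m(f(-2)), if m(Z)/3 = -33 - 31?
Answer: -1/192 ≈ -0.0052083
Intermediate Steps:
f(w) = 2 - 2*w (f(w) = 2 - w*(-2 + 4) = 2 - w*2 = 2 - 2*w)
m(Z) = -192 (m(Z) = 3*(-33 - 31) = 3*(-64) = -192)
1/m(f(-2)) = 1/(-192) = -1/192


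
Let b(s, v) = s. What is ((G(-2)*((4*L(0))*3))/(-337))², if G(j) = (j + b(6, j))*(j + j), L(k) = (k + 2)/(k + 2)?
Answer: 36864/113569 ≈ 0.32460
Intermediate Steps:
L(k) = 1 (L(k) = (2 + k)/(2 + k) = 1)
G(j) = 2*j*(6 + j) (G(j) = (j + 6)*(j + j) = (6 + j)*(2*j) = 2*j*(6 + j))
((G(-2)*((4*L(0))*3))/(-337))² = (((2*(-2)*(6 - 2))*((4*1)*3))/(-337))² = (((2*(-2)*4)*(4*3))*(-1/337))² = (-16*12*(-1/337))² = (-192*(-1/337))² = (192/337)² = 36864/113569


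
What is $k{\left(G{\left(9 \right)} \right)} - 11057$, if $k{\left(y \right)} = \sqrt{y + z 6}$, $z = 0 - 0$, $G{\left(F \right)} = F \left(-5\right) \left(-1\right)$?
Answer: $-11057 + 3 \sqrt{5} \approx -11050.0$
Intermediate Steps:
$G{\left(F \right)} = 5 F$ ($G{\left(F \right)} = - 5 F \left(-1\right) = 5 F$)
$z = 0$ ($z = 0 + 0 = 0$)
$k{\left(y \right)} = \sqrt{y}$ ($k{\left(y \right)} = \sqrt{y + 0 \cdot 6} = \sqrt{y + 0} = \sqrt{y}$)
$k{\left(G{\left(9 \right)} \right)} - 11057 = \sqrt{5 \cdot 9} - 11057 = \sqrt{45} - 11057 = 3 \sqrt{5} - 11057 = -11057 + 3 \sqrt{5}$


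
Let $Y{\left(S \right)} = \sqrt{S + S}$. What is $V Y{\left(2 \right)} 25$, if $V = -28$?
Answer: $-1400$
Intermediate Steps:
$Y{\left(S \right)} = \sqrt{2} \sqrt{S}$ ($Y{\left(S \right)} = \sqrt{2 S} = \sqrt{2} \sqrt{S}$)
$V Y{\left(2 \right)} 25 = - 28 \sqrt{2} \sqrt{2} \cdot 25 = \left(-28\right) 2 \cdot 25 = \left(-56\right) 25 = -1400$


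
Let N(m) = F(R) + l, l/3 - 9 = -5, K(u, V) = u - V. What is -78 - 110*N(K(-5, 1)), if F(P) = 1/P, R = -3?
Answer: -4084/3 ≈ -1361.3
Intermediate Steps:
l = 12 (l = 27 + 3*(-5) = 27 - 15 = 12)
N(m) = 35/3 (N(m) = 1/(-3) + 12 = -⅓ + 12 = 35/3)
-78 - 110*N(K(-5, 1)) = -78 - 110*35/3 = -78 - 3850/3 = -4084/3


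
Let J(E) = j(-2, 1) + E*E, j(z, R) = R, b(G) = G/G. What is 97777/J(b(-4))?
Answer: 97777/2 ≈ 48889.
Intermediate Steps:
b(G) = 1
J(E) = 1 + E² (J(E) = 1 + E*E = 1 + E²)
97777/J(b(-4)) = 97777/(1 + 1²) = 97777/(1 + 1) = 97777/2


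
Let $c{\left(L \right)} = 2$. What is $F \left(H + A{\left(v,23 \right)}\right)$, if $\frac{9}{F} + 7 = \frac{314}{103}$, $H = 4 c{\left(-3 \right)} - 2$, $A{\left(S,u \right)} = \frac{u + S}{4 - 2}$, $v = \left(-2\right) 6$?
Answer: $- \frac{21321}{814} \approx -26.193$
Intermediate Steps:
$v = -12$
$A{\left(S,u \right)} = \frac{S}{2} + \frac{u}{2}$ ($A{\left(S,u \right)} = \frac{S + u}{2} = \left(S + u\right) \frac{1}{2} = \frac{S}{2} + \frac{u}{2}$)
$H = 6$ ($H = 4 \cdot 2 - 2 = 8 - 2 = 6$)
$F = - \frac{927}{407}$ ($F = \frac{9}{-7 + \frac{314}{103}} = \frac{9}{- \frac{407}{103}} = 9 \left(- \frac{103}{407}\right) = - \frac{927}{407} \approx -2.2776$)
$F \left(H + A{\left(v,23 \right)}\right) = - \frac{927 \left(6 + \left(\frac{1}{2} \left(-12\right) + \frac{1}{2} \cdot 23\right)\right)}{407} = - \frac{927 \left(6 + \left(-6 + \frac{23}{2}\right)\right)}{407} = - \frac{927 \left(6 + \frac{11}{2}\right)}{407} = \left(- \frac{927}{407}\right) \frac{23}{2} = - \frac{21321}{814}$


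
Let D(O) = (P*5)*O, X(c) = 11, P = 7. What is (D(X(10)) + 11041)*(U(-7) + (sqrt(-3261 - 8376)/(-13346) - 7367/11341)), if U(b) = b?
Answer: -991251204/11341 - 17139*I*sqrt(1293)/6673 ≈ -87404.0 - 92.356*I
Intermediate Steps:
D(O) = 35*O (D(O) = (7*5)*O = 35*O)
(D(X(10)) + 11041)*(U(-7) + (sqrt(-3261 - 8376)/(-13346) - 7367/11341)) = (35*11 + 11041)*(-7 + (sqrt(-3261 - 8376)/(-13346) - 7367/11341)) = (385 + 11041)*(-7 + (sqrt(-11637)*(-1/13346) - 7367*1/11341)) = 11426*(-7 + ((3*I*sqrt(1293))*(-1/13346) - 7367/11341)) = 11426*(-7 + (-3*I*sqrt(1293)/13346 - 7367/11341)) = 11426*(-7 + (-7367/11341 - 3*I*sqrt(1293)/13346)) = 11426*(-86754/11341 - 3*I*sqrt(1293)/13346) = -991251204/11341 - 17139*I*sqrt(1293)/6673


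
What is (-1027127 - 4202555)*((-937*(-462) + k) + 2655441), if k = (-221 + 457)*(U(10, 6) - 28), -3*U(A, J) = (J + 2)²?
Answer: -48270367545514/3 ≈ -1.6090e+13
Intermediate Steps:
U(A, J) = -(2 + J)²/3 (U(A, J) = -(J + 2)²/3 = -(2 + J)²/3)
k = -34928/3 (k = (-221 + 457)*(-(2 + 6)²/3 - 28) = 236*(-⅓*8² - 28) = 236*(-⅓*64 - 28) = 236*(-64/3 - 28) = 236*(-148/3) = -34928/3 ≈ -11643.)
(-1027127 - 4202555)*((-937*(-462) + k) + 2655441) = (-1027127 - 4202555)*((-937*(-462) - 34928/3) + 2655441) = -5229682*((432894 - 34928/3) + 2655441) = -5229682*(1263754/3 + 2655441) = -5229682*9230077/3 = -48270367545514/3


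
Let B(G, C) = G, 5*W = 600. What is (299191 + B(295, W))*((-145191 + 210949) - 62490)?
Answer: 978720248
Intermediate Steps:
W = 120 (W = (⅕)*600 = 120)
(299191 + B(295, W))*((-145191 + 210949) - 62490) = (299191 + 295)*((-145191 + 210949) - 62490) = 299486*(65758 - 62490) = 299486*3268 = 978720248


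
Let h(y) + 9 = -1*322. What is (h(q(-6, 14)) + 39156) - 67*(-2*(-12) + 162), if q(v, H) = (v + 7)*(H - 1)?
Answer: 26363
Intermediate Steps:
q(v, H) = (-1 + H)*(7 + v) (q(v, H) = (7 + v)*(-1 + H) = (-1 + H)*(7 + v))
h(y) = -331 (h(y) = -9 - 1*322 = -9 - 322 = -331)
(h(q(-6, 14)) + 39156) - 67*(-2*(-12) + 162) = (-331 + 39156) - 67*(-2*(-12) + 162) = 38825 - 67*(24 + 162) = 38825 - 67*186 = 38825 - 12462 = 26363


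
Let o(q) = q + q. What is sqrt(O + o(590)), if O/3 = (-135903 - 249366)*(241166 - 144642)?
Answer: 2*I*sqrt(27890778422) ≈ 3.3401e+5*I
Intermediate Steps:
o(q) = 2*q
O = -111563114868 (O = 3*((-135903 - 249366)*(241166 - 144642)) = 3*(-385269*96524) = 3*(-37187704956) = -111563114868)
sqrt(O + o(590)) = sqrt(-111563114868 + 2*590) = sqrt(-111563114868 + 1180) = sqrt(-111563113688) = 2*I*sqrt(27890778422)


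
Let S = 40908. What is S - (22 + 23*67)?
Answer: 39345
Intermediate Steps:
S - (22 + 23*67) = 40908 - (22 + 23*67) = 40908 - (22 + 1541) = 40908 - 1*1563 = 40908 - 1563 = 39345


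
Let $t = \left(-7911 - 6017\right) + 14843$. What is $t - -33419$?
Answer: $34334$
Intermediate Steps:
$t = 915$ ($t = -13928 + 14843 = 915$)
$t - -33419 = 915 - -33419 = 915 + 33419 = 34334$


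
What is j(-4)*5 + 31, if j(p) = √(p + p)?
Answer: 31 + 10*I*√2 ≈ 31.0 + 14.142*I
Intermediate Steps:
j(p) = √2*√p (j(p) = √(2*p) = √2*√p)
j(-4)*5 + 31 = (√2*√(-4))*5 + 31 = (√2*(2*I))*5 + 31 = (2*I*√2)*5 + 31 = 10*I*√2 + 31 = 31 + 10*I*√2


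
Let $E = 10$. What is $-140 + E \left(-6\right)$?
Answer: $-200$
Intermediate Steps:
$-140 + E \left(-6\right) = -140 + 10 \left(-6\right) = -140 - 60 = -200$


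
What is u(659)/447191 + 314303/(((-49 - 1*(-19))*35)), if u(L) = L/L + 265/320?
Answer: -4497711070511/15025617600 ≈ -299.34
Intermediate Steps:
u(L) = 117/64 (u(L) = 1 + 265*(1/320) = 1 + 53/64 = 117/64)
u(659)/447191 + 314303/(((-49 - 1*(-19))*35)) = (117/64)/447191 + 314303/(((-49 - 1*(-19))*35)) = (117/64)*(1/447191) + 314303/(((-49 + 19)*35)) = 117/28620224 + 314303/((-30*35)) = 117/28620224 + 314303/(-1050) = 117/28620224 + 314303*(-1/1050) = 117/28620224 - 314303/1050 = -4497711070511/15025617600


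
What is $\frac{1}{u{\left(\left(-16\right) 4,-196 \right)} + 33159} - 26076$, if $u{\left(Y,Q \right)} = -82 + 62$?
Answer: $- \frac{864132563}{33139} \approx -26076.0$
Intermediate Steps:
$u{\left(Y,Q \right)} = -20$
$\frac{1}{u{\left(\left(-16\right) 4,-196 \right)} + 33159} - 26076 = \frac{1}{-20 + 33159} - 26076 = \frac{1}{33139} - 26076 = - \frac{864132563}{33139}$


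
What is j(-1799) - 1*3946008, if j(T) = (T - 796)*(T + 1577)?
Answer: -3369918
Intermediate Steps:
j(T) = (-796 + T)*(1577 + T)
j(-1799) - 1*3946008 = (-1255292 + (-1799)² + 781*(-1799)) - 1*3946008 = (-1255292 + 3236401 - 1405019) - 3946008 = 576090 - 3946008 = -3369918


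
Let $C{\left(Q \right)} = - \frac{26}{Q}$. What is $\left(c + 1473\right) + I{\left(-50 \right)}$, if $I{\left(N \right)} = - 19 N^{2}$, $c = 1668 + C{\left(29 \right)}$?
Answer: $- \frac{1286437}{29} \approx -44360.0$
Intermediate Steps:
$c = \frac{48346}{29}$ ($c = 1668 - \frac{26}{29} = \frac{48346}{29} \approx 1667.1$)
$\left(c + 1473\right) + I{\left(-50 \right)} = \left(\frac{48346}{29} + 1473\right) - 19 \left(-50\right)^{2} = \frac{91063}{29} - 47500 = - \frac{1286437}{29}$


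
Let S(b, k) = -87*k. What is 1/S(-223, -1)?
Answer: 1/87 ≈ 0.011494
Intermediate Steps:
1/S(-223, -1) = 1/(-87*(-1)) = 1/87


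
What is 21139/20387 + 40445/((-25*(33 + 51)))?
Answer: -156032063/8562540 ≈ -18.223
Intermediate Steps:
21139/20387 + 40445/((-25*(33 + 51))) = 21139*(1/20387) + 40445/((-25*84)) = 21139/20387 + 40445/(-2100) = 21139/20387 + 40445*(-1/2100) = 21139/20387 - 8089/420 = -156032063/8562540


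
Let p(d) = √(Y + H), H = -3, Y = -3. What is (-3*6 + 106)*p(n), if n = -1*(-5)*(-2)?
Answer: 88*I*√6 ≈ 215.56*I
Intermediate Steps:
n = -10 (n = 5*(-2) = -10)
p(d) = I*√6 (p(d) = √(-3 - 3) = √(-6) = I*√6)
(-3*6 + 106)*p(n) = (-3*6 + 106)*(I*√6) = (-18 + 106)*(I*√6) = 88*(I*√6) = 88*I*√6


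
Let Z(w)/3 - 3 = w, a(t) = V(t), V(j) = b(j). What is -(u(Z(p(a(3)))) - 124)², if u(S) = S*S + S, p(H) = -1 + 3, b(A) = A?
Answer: -13456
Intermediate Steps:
V(j) = j
a(t) = t
p(H) = 2
Z(w) = 9 + 3*w
u(S) = S + S² (u(S) = S² + S = S + S²)
-(u(Z(p(a(3)))) - 124)² = -((9 + 3*2)*(1 + (9 + 3*2)) - 124)² = -((9 + 6)*(1 + (9 + 6)) - 124)² = -(15*(1 + 15) - 124)² = -(15*16 - 124)² = -(240 - 124)² = -1*116² = -1*13456 = -13456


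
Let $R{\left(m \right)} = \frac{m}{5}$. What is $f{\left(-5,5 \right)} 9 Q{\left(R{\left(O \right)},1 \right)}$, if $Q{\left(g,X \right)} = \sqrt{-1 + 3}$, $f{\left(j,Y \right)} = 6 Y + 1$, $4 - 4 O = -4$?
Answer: $279 \sqrt{2} \approx 394.57$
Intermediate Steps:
$O = 2$ ($O = 1 - -1 = 1 + 1 = 2$)
$f{\left(j,Y \right)} = 1 + 6 Y$
$R{\left(m \right)} = \frac{m}{5}$ ($R{\left(m \right)} = m \frac{1}{5} = \frac{m}{5}$)
$Q{\left(g,X \right)} = \sqrt{2}$
$f{\left(-5,5 \right)} 9 Q{\left(R{\left(O \right)},1 \right)} = \left(1 + 6 \cdot 5\right) 9 \sqrt{2} = \left(1 + 30\right) 9 \sqrt{2} = 31 \cdot 9 \sqrt{2} = 279 \sqrt{2}$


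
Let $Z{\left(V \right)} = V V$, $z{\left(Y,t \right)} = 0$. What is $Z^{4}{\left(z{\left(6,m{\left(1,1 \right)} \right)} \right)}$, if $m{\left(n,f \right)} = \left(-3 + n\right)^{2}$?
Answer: $0$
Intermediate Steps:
$Z{\left(V \right)} = V^{2}$
$Z^{4}{\left(z{\left(6,m{\left(1,1 \right)} \right)} \right)} = \left(0^{2}\right)^{4} = 0^{4} = 0$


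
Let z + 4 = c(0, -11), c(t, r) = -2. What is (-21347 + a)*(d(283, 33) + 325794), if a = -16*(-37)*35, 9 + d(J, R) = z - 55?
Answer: -204228948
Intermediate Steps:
z = -6 (z = -4 - 2 = -6)
d(J, R) = -70 (d(J, R) = -9 + (-6 - 55) = -9 - 61 = -70)
a = 20720 (a = 592*35 = 20720)
(-21347 + a)*(d(283, 33) + 325794) = (-21347 + 20720)*(-70 + 325794) = -627*325724 = -204228948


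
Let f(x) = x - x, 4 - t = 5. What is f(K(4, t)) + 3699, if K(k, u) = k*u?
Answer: 3699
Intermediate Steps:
t = -1 (t = 4 - 1*5 = 4 - 5 = -1)
f(x) = 0
f(K(4, t)) + 3699 = 0 + 3699 = 3699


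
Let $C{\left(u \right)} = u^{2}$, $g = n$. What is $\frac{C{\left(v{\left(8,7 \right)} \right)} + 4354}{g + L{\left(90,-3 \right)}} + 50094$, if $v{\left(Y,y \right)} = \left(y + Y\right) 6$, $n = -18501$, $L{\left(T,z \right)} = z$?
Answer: $\frac{463463461}{9252} \approx 50093.0$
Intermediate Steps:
$g = -18501$
$v{\left(Y,y \right)} = 6 Y + 6 y$ ($v{\left(Y,y \right)} = \left(Y + y\right) 6 = 6 Y + 6 y$)
$\frac{C{\left(v{\left(8,7 \right)} \right)} + 4354}{g + L{\left(90,-3 \right)}} + 50094 = \frac{\left(6 \cdot 8 + 6 \cdot 7\right)^{2} + 4354}{-18501 - 3} + 50094 = \frac{\left(48 + 42\right)^{2} + 4354}{-18504} + 50094 = \left(90^{2} + 4354\right) \left(- \frac{1}{18504}\right) + 50094 = \left(8100 + 4354\right) \left(- \frac{1}{18504}\right) + 50094 = 12454 \left(- \frac{1}{18504}\right) + 50094 = - \frac{6227}{9252} + 50094 = \frac{463463461}{9252}$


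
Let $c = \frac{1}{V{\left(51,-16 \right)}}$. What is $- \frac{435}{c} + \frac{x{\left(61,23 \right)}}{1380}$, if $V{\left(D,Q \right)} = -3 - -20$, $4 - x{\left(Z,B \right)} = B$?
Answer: $- \frac{10205119}{1380} \approx -7395.0$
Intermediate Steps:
$x{\left(Z,B \right)} = 4 - B$
$V{\left(D,Q \right)} = 17$ ($V{\left(D,Q \right)} = -3 + 20 = 17$)
$c = \frac{1}{17} \approx 0.058824$
$- \frac{435}{c} + \frac{x{\left(61,23 \right)}}{1380} = - 435 \frac{1}{\frac{1}{17}} + \frac{4 - 23}{1380} = \left(-435\right) 17 + \left(4 - 23\right) \frac{1}{1380} = -7395 - \frac{19}{1380} = - \frac{10205119}{1380}$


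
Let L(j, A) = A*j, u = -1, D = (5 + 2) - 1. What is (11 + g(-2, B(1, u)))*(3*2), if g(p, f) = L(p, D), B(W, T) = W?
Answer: -6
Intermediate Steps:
D = 6 (D = 7 - 1 = 6)
g(p, f) = 6*p
(11 + g(-2, B(1, u)))*(3*2) = (11 + 6*(-2))*(3*2) = (11 - 12)*6 = -1*6 = -6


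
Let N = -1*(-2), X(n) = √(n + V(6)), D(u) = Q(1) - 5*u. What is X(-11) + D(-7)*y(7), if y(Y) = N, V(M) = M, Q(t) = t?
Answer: 72 + I*√5 ≈ 72.0 + 2.2361*I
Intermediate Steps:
D(u) = 1 - 5*u
X(n) = √(6 + n) (X(n) = √(n + 6) = √(6 + n))
N = 2
y(Y) = 2
X(-11) + D(-7)*y(7) = √(6 - 11) + (1 - 5*(-7))*2 = √(-5) + (1 + 35)*2 = I*√5 + 36*2 = I*√5 + 72 = 72 + I*√5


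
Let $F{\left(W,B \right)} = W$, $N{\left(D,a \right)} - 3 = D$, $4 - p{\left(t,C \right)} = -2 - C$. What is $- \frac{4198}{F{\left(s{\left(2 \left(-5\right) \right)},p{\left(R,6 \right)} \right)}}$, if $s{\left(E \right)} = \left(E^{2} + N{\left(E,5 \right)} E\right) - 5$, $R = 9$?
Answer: $- \frac{4198}{165} \approx -25.442$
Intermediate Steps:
$p{\left(t,C \right)} = 6 + C$ ($p{\left(t,C \right)} = 4 - \left(-2 - C\right) = 4 + \left(2 + C\right) = 6 + C$)
$N{\left(D,a \right)} = 3 + D$
$s{\left(E \right)} = -5 + E^{2} + E \left(3 + E\right)$ ($s{\left(E \right)} = \left(E^{2} + \left(3 + E\right) E\right) - 5 = \left(E^{2} + E \left(3 + E\right)\right) - 5 = -5 + E^{2} + E \left(3 + E\right)$)
$- \frac{4198}{F{\left(s{\left(2 \left(-5\right) \right)},p{\left(R,6 \right)} \right)}} = - \frac{4198}{-5 + \left(2 \left(-5\right)\right)^{2} + 2 \left(-5\right) \left(3 + 2 \left(-5\right)\right)} = - \frac{4198}{-5 + \left(-10\right)^{2} - 10 \left(3 - 10\right)} = - \frac{4198}{-5 + 100 - -70} = - \frac{4198}{-5 + 100 + 70} = - \frac{4198}{165}$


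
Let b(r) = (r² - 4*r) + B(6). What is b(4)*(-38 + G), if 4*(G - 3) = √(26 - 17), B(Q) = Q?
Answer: -411/2 ≈ -205.50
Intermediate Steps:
G = 15/4 (G = 3 + √(26 - 17)/4 = 3 + √9/4 = 3 + (¼)*3 = 3 + ¾ = 15/4 ≈ 3.7500)
b(r) = 6 + r² - 4*r (b(r) = (r² - 4*r) + 6 = 6 + r² - 4*r)
b(4)*(-38 + G) = (6 + 4² - 4*4)*(-38 + 15/4) = (6 + 16 - 16)*(-137/4) = 6*(-137/4) = -411/2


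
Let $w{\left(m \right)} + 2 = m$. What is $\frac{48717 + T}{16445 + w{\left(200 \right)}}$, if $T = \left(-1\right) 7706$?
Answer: $\frac{41011}{16643} \approx 2.4642$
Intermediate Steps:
$T = -7706$
$w{\left(m \right)} = -2 + m$
$\frac{48717 + T}{16445 + w{\left(200 \right)}} = \frac{48717 - 7706}{16445 + \left(-2 + 200\right)} = \frac{41011}{16445 + 198} = \frac{41011}{16643}$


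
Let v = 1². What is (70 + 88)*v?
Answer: 158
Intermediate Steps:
v = 1
(70 + 88)*v = (70 + 88)*1 = 158*1 = 158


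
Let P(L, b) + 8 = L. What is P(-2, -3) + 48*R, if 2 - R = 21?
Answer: -922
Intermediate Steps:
R = -19 (R = 2 - 1*21 = 2 - 21 = -19)
P(L, b) = -8 + L
P(-2, -3) + 48*R = (-8 - 2) + 48*(-19) = -10 - 912 = -922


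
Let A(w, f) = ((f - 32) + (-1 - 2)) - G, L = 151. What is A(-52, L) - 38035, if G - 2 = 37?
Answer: -37958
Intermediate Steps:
G = 39 (G = 2 + 37 = 39)
A(w, f) = -74 + f (A(w, f) = ((f - 32) + (-1 - 2)) - 1*39 = ((-32 + f) - 3) - 39 = (-35 + f) - 39 = -74 + f)
A(-52, L) - 38035 = (-74 + 151) - 38035 = 77 - 38035 = -37958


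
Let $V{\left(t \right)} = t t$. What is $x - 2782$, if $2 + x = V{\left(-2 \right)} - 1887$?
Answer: $-4667$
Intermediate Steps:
$V{\left(t \right)} = t^{2}$
$x = -1885$ ($x = -2 - \left(1887 - \left(-2\right)^{2}\right) = -2 + \left(4 - 1887\right) = -2 - 1883 = -1885$)
$x - 2782 = -1885 - 2782 = -4667$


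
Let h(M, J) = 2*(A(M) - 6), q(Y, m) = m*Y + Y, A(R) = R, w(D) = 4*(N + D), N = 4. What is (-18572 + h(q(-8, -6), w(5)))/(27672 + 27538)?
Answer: -9252/27605 ≈ -0.33516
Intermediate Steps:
w(D) = 16 + 4*D (w(D) = 4*(4 + D) = 16 + 4*D)
q(Y, m) = Y + Y*m (q(Y, m) = Y*m + Y = Y + Y*m)
h(M, J) = -12 + 2*M (h(M, J) = 2*(M - 6) = 2*(-6 + M) = -12 + 2*M)
(-18572 + h(q(-8, -6), w(5)))/(27672 + 27538) = (-18572 + (-12 + 2*(-8*(1 - 6))))/(27672 + 27538) = (-18572 + (-12 + 2*(-8*(-5))))/55210 = (-18572 + (-12 + 2*40))*(1/55210) = (-18572 + (-12 + 80))*(1/55210) = (-18572 + 68)*(1/55210) = -18504*1/55210 = -9252/27605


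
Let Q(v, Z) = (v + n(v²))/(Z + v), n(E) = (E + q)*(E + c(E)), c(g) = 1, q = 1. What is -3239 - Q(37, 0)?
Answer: -1996780/37 ≈ -53967.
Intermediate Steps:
n(E) = (1 + E)² (n(E) = (E + 1)*(E + 1) = (1 + E)*(1 + E) = (1 + E)²)
Q(v, Z) = (1 + v + v⁴ + 2*v²)/(Z + v) (Q(v, Z) = (v + (1 + (v²)² + 2*v²))/(Z + v) = (v + (1 + v⁴ + 2*v²))/(Z + v) = (1 + v + v⁴ + 2*v²)/(Z + v))
-3239 - Q(37, 0) = -3239 - (1 + 37 + 37⁴ + 2*37²)/(0 + 37) = -3239 - (1 + 37 + 1874161 + 2*1369)/37 = -3239 - (1 + 37 + 1874161 + 2738)/37 = -3239 - 1876937/37 = -1996780/37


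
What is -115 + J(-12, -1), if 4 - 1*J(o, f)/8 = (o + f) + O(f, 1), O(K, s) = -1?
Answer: 29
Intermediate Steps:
J(o, f) = 40 - 8*f - 8*o (J(o, f) = 32 - 8*((o + f) - 1) = 32 - 8*((f + o) - 1) = 32 - 8*(-1 + f + o) = 32 + (8 - 8*f - 8*o) = 40 - 8*f - 8*o)
-115 + J(-12, -1) = -115 + (40 - 8*(-1) - 8*(-12)) = -115 + (40 + 8 + 96) = -115 + 144 = 29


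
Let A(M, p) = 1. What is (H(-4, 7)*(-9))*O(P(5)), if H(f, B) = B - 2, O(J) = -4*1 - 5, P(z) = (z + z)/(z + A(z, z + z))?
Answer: 405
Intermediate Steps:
P(z) = 2*z/(1 + z) (P(z) = (z + z)/(z + 1) = (2*z)/(1 + z) = 2*z/(1 + z))
O(J) = -9 (O(J) = -4 - 5 = -9)
H(f, B) = -2 + B
(H(-4, 7)*(-9))*O(P(5)) = ((-2 + 7)*(-9))*(-9) = (5*(-9))*(-9) = -45*(-9) = 405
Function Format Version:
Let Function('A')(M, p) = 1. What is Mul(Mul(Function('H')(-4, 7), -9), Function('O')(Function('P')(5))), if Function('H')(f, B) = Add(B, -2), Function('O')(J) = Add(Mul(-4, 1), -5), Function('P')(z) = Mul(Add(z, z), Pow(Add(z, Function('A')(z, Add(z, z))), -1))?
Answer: 405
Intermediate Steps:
Function('P')(z) = Mul(2, z, Pow(Add(1, z), -1)) (Function('P')(z) = Mul(Add(z, z), Pow(Add(z, 1), -1)) = Mul(Mul(2, z), Pow(Add(1, z), -1)) = Mul(2, z, Pow(Add(1, z), -1)))
Function('O')(J) = -9 (Function('O')(J) = Add(-4, -5) = -9)
Function('H')(f, B) = Add(-2, B)
Mul(Mul(Function('H')(-4, 7), -9), Function('O')(Function('P')(5))) = Mul(Mul(Add(-2, 7), -9), -9) = Mul(Mul(5, -9), -9) = Mul(-45, -9) = 405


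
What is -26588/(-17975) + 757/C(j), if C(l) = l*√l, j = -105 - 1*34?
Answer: 26588/17975 + 757*I*√139/19321 ≈ 1.4792 + 0.46193*I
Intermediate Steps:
j = -139 (j = -105 - 34 = -139)
C(l) = l^(3/2)
-26588/(-17975) + 757/C(j) = -26588/(-17975) + 757/((-139)^(3/2)) = -26588*(-1/17975) + 757/((-139*I*√139)) = 26588/17975 + 757*(I*√139/19321) = 26588/17975 + 757*I*√139/19321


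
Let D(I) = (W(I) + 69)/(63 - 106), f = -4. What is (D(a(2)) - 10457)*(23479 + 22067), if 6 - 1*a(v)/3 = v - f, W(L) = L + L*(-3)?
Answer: -20482947120/43 ≈ -4.7635e+8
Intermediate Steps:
W(L) = -2*L (W(L) = L - 3*L = -2*L)
a(v) = 6 - 3*v (a(v) = 18 - 3*(v - 1*(-4)) = 18 - 3*(v + 4) = 18 - 3*(4 + v) = 18 + (-12 - 3*v) = 6 - 3*v)
D(I) = -69/43 + 2*I/43 (D(I) = (-2*I + 69)/(63 - 106) = (69 - 2*I)/(-43) = (69 - 2*I)*(-1/43) = -69/43 + 2*I/43)
(D(a(2)) - 10457)*(23479 + 22067) = ((-69/43 + 2*(6 - 3*2)/43) - 10457)*(23479 + 22067) = ((-69/43 + 2*(6 - 6)/43) - 10457)*45546 = ((-69/43 + (2/43)*0) - 10457)*45546 = ((-69/43 + 0) - 10457)*45546 = (-69/43 - 10457)*45546 = -449720/43*45546 = -20482947120/43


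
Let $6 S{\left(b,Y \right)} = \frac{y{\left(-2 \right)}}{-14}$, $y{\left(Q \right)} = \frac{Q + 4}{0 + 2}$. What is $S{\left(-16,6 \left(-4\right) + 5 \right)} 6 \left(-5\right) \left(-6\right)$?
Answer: $- \frac{15}{7} \approx -2.1429$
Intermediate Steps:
$y{\left(Q \right)} = 2 + \frac{Q}{2}$ ($y{\left(Q \right)} = \frac{4 + Q}{2} = \left(4 + Q\right) \frac{1}{2} = 2 + \frac{Q}{2}$)
$S{\left(b,Y \right)} = - \frac{1}{84}$ ($S{\left(b,Y \right)} = \frac{\left(2 + \frac{1}{2} \left(-2\right)\right) \frac{1}{-14}}{6} = \frac{\left(2 - 1\right) \left(- \frac{1}{14}\right)}{6} = \frac{1 \left(- \frac{1}{14}\right)}{6} = \frac{1}{6} \left(- \frac{1}{14}\right) = - \frac{1}{84}$)
$S{\left(-16,6 \left(-4\right) + 5 \right)} 6 \left(-5\right) \left(-6\right) = - \frac{6 \left(-5\right) \left(-6\right)}{84} = - \frac{\left(-30\right) \left(-6\right)}{84} = \left(- \frac{1}{84}\right) 180 = - \frac{15}{7}$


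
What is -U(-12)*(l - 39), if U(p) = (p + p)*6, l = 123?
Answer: 12096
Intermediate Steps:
U(p) = 12*p (U(p) = (2*p)*6 = 12*p)
-U(-12)*(l - 39) = -12*(-12)*(123 - 39) = -(-144)*84 = -1*(-12096) = 12096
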